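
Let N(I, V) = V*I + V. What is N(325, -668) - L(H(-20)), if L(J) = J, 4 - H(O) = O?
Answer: -217792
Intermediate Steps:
H(O) = 4 - O
N(I, V) = V + I*V (N(I, V) = I*V + V = V + I*V)
N(325, -668) - L(H(-20)) = -668*(1 + 325) - (4 - 1*(-20)) = -668*326 - (4 + 20) = -217768 - 1*24 = -217768 - 24 = -217792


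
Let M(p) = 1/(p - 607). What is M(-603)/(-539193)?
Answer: 1/652423530 ≈ 1.5327e-9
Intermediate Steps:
M(p) = 1/(-607 + p)
M(-603)/(-539193) = 1/(-607 - 603*(-539193)) = -1/539193/(-1210) = -1/1210*(-1/539193) = 1/652423530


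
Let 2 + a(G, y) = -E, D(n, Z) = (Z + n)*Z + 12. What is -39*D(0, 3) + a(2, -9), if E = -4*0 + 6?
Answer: -827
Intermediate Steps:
E = 6 (E = 0 + 6 = 6)
D(n, Z) = 12 + Z*(Z + n) (D(n, Z) = Z*(Z + n) + 12 = 12 + Z*(Z + n))
a(G, y) = -8 (a(G, y) = -2 - 1*6 = -2 - 6 = -8)
-39*D(0, 3) + a(2, -9) = -39*(12 + 3² + 3*0) - 8 = -39*(12 + 9 + 0) - 8 = -39*21 - 8 = -819 - 8 = -827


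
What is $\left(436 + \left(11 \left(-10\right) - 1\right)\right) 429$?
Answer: $139425$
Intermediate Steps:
$\left(436 + \left(11 \left(-10\right) - 1\right)\right) 429 = \left(436 - 111\right) 429 = 325 \cdot 429 = 139425$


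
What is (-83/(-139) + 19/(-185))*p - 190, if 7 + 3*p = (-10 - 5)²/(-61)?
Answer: -300800026/1568615 ≈ -191.76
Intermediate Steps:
p = -652/183 (p = -7/3 + ((-10 - 5)²/(-61))/3 = -7/3 + ((-15)²*(-1/61))/3 = -7/3 + (225*(-1/61))/3 = -7/3 + (⅓)*(-225/61) = -7/3 - 75/61 = -652/183 ≈ -3.5628)
(-83/(-139) + 19/(-185))*p - 190 = (-83/(-139) + 19/(-185))*(-652/183) - 190 = (-83*(-1/139) + 19*(-1/185))*(-652/183) - 190 = (83/139 - 19/185)*(-652/183) - 190 = (12714/25715)*(-652/183) - 190 = -2763176/1568615 - 190 = -300800026/1568615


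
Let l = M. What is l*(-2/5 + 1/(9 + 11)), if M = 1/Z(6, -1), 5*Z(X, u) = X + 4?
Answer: -7/40 ≈ -0.17500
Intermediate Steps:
Z(X, u) = 4/5 + X/5 (Z(X, u) = (X + 4)/5 = (4 + X)/5 = 4/5 + X/5)
M = 1/2 (M = 1/(4/5 + (1/5)*6) = 1/(4/5 + 6/5) = 1/2 ≈ 0.50000)
l = 1/2 ≈ 0.50000
l*(-2/5 + 1/(9 + 11)) = (-2/5 + 1/(9 + 11))/2 = (-2*1/5 + 1/20)/2 = (-2/5 + 1/20)/2 = (1/2)*(-7/20) = -7/40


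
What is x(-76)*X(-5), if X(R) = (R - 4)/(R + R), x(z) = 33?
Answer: 297/10 ≈ 29.700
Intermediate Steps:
X(R) = (-4 + R)/(2*R) (X(R) = (-4 + R)/((2*R)) = (-4 + R)*(1/(2*R)) = (-4 + R)/(2*R))
x(-76)*X(-5) = 33*((½)*(-4 - 5)/(-5)) = 33*((½)*(-⅕)*(-9)) = 33*(9/10) = 297/10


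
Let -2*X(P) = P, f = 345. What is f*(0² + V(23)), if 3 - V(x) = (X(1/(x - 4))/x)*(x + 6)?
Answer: 39765/38 ≈ 1046.4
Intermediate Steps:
X(P) = -P/2
V(x) = 3 + (6 + x)/(2*x*(-4 + x)) (V(x) = 3 - (-1/(2*(x - 4)))/x*(x + 6) = 3 - (-1/(2*(-4 + x)))/x*(6 + x) = 3 - (-1/(2*x*(-4 + x)))*(6 + x) = 3 - (-1)*(6 + x)/(2*x*(-4 + x)) = 3 + (6 + x)/(2*x*(-4 + x)))
f*(0² + V(23)) = 345*(0² + (½)*(6 - 23*23 + 6*23²)/(23*(-4 + 23))) = 345*(0 + (½)*(1/23)*(6 - 529 + 6*529)/19) = 345*(0 + (½)*(1/23)*(1/19)*(6 - 529 + 3174)) = 345*(0 + (½)*(1/23)*(1/19)*2651) = 345*(0 + 2651/874) = 345*(2651/874) = 39765/38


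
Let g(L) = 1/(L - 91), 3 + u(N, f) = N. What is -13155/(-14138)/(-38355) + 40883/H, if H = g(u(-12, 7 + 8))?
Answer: -156663320596745/36150866 ≈ -4.3336e+6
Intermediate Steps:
u(N, f) = -3 + N
g(L) = 1/(-91 + L)
H = -1/106 (H = 1/(-91 + (-3 - 12)) = 1/(-91 - 15) = 1/(-106) = -1/106 ≈ -0.0094340)
-13155/(-14138)/(-38355) + 40883/H = -13155/(-14138)/(-38355) + 40883/(-1/106) = -13155*(-1/14138)*(-1/38355) + 40883*(-106) = (13155/14138)*(-1/38355) - 4333598 = -877/36150866 - 4333598 = -156663320596745/36150866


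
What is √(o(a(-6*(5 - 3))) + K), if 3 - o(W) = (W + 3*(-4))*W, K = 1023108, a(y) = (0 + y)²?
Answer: 3*√111567 ≈ 1002.0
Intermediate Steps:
a(y) = y²
o(W) = 3 - W*(-12 + W) (o(W) = 3 - (W + 3*(-4))*W = 3 - (W - 12)*W = 3 - (-12 + W)*W = 3 - W*(-12 + W))
√(o(a(-6*(5 - 3))) + K) = √((3 - ((-6*(5 - 3))²)² + 12*(-6*(5 - 3))²) + 1023108) = √((3 - ((-6*2)²)² + 12*(-6*2)²) + 1023108) = √((3 - ((-12)²)² + 12*(-12)²) + 1023108) = √((3 - 1*144² + 12*144) + 1023108) = √((3 - 1*20736 + 1728) + 1023108) = √((3 - 20736 + 1728) + 1023108) = √(-19005 + 1023108) = √1004103 = 3*√111567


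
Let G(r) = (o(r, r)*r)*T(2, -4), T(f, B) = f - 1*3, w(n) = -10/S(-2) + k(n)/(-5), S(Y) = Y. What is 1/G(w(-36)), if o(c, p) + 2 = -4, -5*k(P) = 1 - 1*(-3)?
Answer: 25/774 ≈ 0.032300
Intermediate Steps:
k(P) = -4/5 (k(P) = -(1 - 1*(-3))/5 = -(1 + 3)/5 = -1/5*4 = -4/5)
o(c, p) = -6 (o(c, p) = -2 - 4 = -6)
w(n) = 129/25 (w(n) = -10/(-2) - 4/5/(-5) = -10*(-1/2) - 4/5*(-1/5) = 5 + 4/25 = 129/25)
T(f, B) = -3 + f (T(f, B) = f - 3 = -3 + f)
G(r) = 6*r (G(r) = (-6*r)*(-3 + 2) = -6*r*(-1) = 6*r)
1/G(w(-36)) = 1/(6*(129/25)) = 1/(774/25) = 25/774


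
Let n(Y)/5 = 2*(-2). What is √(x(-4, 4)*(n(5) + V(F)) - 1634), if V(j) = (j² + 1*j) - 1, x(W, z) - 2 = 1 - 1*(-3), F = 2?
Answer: 2*I*√431 ≈ 41.521*I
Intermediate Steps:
x(W, z) = 6 (x(W, z) = 2 + (1 - 1*(-3)) = 2 + (1 + 3) = 2 + 4 = 6)
n(Y) = -20 (n(Y) = 5*(2*(-2)) = 5*(-4) = -20)
V(j) = -1 + j + j² (V(j) = (j² + j) - 1 = (j + j²) - 1 = -1 + j + j²)
√(x(-4, 4)*(n(5) + V(F)) - 1634) = √(6*(-20 + (-1 + 2 + 2²)) - 1634) = √(6*(-20 + (-1 + 2 + 4)) - 1634) = √(6*(-20 + 5) - 1634) = √(6*(-15) - 1634) = √(-90 - 1634) = √(-1724) = 2*I*√431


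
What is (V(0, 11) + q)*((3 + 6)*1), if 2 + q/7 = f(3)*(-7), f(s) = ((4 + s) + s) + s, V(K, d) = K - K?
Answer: -5859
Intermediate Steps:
V(K, d) = 0
f(s) = 4 + 3*s (f(s) = (4 + 2*s) + s = 4 + 3*s)
q = -651 (q = -14 + 7*((4 + 3*3)*(-7)) = -14 + 7*((4 + 9)*(-7)) = -14 + 7*(13*(-7)) = -14 + 7*(-91) = -14 - 637 = -651)
(V(0, 11) + q)*((3 + 6)*1) = (0 - 651)*((3 + 6)*1) = -5859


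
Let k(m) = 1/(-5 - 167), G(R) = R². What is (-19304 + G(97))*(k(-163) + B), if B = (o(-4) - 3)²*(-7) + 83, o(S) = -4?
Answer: 442514295/172 ≈ 2.5728e+6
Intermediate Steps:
k(m) = -1/172 (k(m) = 1/(-172) = -1/172)
B = -260 (B = (-4 - 3)²*(-7) + 83 = (-7)²*(-7) + 83 = 49*(-7) + 83 = -343 + 83 = -260)
(-19304 + G(97))*(k(-163) + B) = (-19304 + 97²)*(-1/172 - 260) = (-19304 + 9409)*(-44721/172) = -9895*(-44721/172) = 442514295/172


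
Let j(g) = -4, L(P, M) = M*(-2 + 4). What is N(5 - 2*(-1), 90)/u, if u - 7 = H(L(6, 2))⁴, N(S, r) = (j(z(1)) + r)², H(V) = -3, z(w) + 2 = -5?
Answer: 1849/22 ≈ 84.045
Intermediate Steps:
z(w) = -7 (z(w) = -2 - 5 = -7)
L(P, M) = 2*M (L(P, M) = M*2 = 2*M)
N(S, r) = (-4 + r)²
u = 88 (u = 7 + (-3)⁴ = 7 + 81 = 88)
N(5 - 2*(-1), 90)/u = (-4 + 90)²/88 = 86²*(1/88) = 7396*(1/88) = 1849/22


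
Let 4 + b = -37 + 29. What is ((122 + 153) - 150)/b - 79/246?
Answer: -1761/164 ≈ -10.738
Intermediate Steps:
b = -12 (b = -4 + (-37 + 29) = -4 - 8 = -12)
((122 + 153) - 150)/b - 79/246 = ((122 + 153) - 150)/(-12) - 79/246 = (275 - 150)*(-1/12) - 79*1/246 = 125*(-1/12) - 79/246 = -125/12 - 79/246 = -1761/164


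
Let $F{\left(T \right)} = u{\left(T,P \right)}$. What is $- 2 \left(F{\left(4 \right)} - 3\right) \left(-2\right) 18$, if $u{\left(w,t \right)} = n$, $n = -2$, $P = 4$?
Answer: $-360$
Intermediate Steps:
$u{\left(w,t \right)} = -2$
$F{\left(T \right)} = -2$
$- 2 \left(F{\left(4 \right)} - 3\right) \left(-2\right) 18 = - 2 \left(-2 - 3\right) \left(-2\right) 18 = - 2 \left(\left(-5\right) \left(-2\right)\right) 18 = \left(-2\right) 10 \cdot 18 = \left(-20\right) 18 = -360$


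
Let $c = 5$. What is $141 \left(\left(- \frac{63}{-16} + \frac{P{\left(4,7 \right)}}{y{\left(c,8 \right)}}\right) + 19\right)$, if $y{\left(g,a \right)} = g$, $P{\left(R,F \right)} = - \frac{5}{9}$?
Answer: $\frac{154489}{48} \approx 3218.5$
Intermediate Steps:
$P{\left(R,F \right)} = - \frac{5}{9}$ ($P{\left(R,F \right)} = \left(-5\right) \frac{1}{9} = - \frac{5}{9}$)
$141 \left(\left(- \frac{63}{-16} + \frac{P{\left(4,7 \right)}}{y{\left(c,8 \right)}}\right) + 19\right) = 141 \left(\left(- \frac{63}{-16} - \frac{5}{9 \cdot 5}\right) + 19\right) = 141 \left(\left(\left(-63\right) \left(- \frac{1}{16}\right) - \frac{1}{9}\right) + 19\right) = 141 \left(\left(\frac{63}{16} - \frac{1}{9}\right) + 19\right) = 141 \left(\frac{551}{144} + 19\right) = 141 \cdot \frac{3287}{144} = \frac{154489}{48}$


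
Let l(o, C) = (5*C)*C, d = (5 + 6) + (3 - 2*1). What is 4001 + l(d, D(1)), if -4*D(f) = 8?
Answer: 4021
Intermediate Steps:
D(f) = -2 (D(f) = -¼*8 = -2)
d = 12 (d = 11 + (3 - 2) = 11 + 1 = 12)
l(o, C) = 5*C²
4001 + l(d, D(1)) = 4001 + 5*(-2)² = 4001 + 5*4 = 4001 + 20 = 4021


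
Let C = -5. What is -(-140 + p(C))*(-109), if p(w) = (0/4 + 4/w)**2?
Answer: -379756/25 ≈ -15190.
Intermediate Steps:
p(w) = 16/w**2 (p(w) = (0*(1/4) + 4/w)**2 = (0 + 4/w)**2 = (4/w)**2 = 16/w**2)
-(-140 + p(C))*(-109) = -(-140 + 16/(-5)**2)*(-109) = -(-140 + 16*(1/25))*(-109) = -(-140 + 16/25)*(-109) = -(-3484)*(-109)/25 = -1*379756/25 = -379756/25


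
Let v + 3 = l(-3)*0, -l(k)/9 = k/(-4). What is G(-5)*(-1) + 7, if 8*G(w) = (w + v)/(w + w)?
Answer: 69/10 ≈ 6.9000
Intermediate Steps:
l(k) = 9*k/4 (l(k) = -9*k/(-4) = -9*k*(-1)/4 = -(-9)*k/4 = 9*k/4)
v = -3 (v = -3 + ((9/4)*(-3))*0 = -3 - 27/4*0 = -3 + 0 = -3)
G(w) = (-3 + w)/(16*w) (G(w) = ((w - 3)/(w + w))/8 = ((-3 + w)/((2*w)))/8 = ((-3 + w)*(1/(2*w)))/8 = ((-3 + w)/(2*w))/8 = (-3 + w)/(16*w))
G(-5)*(-1) + 7 = ((1/16)*(-3 - 5)/(-5))*(-1) + 7 = ((1/16)*(-1/5)*(-8))*(-1) + 7 = (1/10)*(-1) + 7 = -1/10 + 7 = 69/10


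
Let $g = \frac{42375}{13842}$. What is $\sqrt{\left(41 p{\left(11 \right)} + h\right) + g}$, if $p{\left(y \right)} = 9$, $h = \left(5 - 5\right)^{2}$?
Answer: $\frac{\sqrt{7920812274}}{4614} \approx 19.289$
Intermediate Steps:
$h = 0$ ($h = 0^{2} = 0$)
$g = \frac{14125}{4614}$ ($g = 42375 \cdot \frac{1}{13842} = \frac{14125}{4614} \approx 3.0613$)
$\sqrt{\left(41 p{\left(11 \right)} + h\right) + g} = \sqrt{\left(41 \cdot 9 + 0\right) + \frac{14125}{4614}} = \sqrt{\left(369 + 0\right) + \frac{14125}{4614}} = \sqrt{369 + \frac{14125}{4614}} = \sqrt{\frac{1716691}{4614}} = \frac{\sqrt{7920812274}}{4614}$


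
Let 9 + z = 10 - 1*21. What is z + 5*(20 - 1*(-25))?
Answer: 205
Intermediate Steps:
z = -20 (z = -9 + (10 - 1*21) = -9 + (10 - 21) = -9 - 11 = -20)
z + 5*(20 - 1*(-25)) = -20 + 5*(20 - 1*(-25)) = -20 + 5*(20 + 25) = -20 + 5*45 = -20 + 225 = 205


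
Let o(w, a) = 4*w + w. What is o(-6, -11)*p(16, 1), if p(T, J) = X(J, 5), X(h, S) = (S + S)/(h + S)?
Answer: -50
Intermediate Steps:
X(h, S) = 2*S/(S + h) (X(h, S) = (2*S)/(S + h) = 2*S/(S + h))
p(T, J) = 10/(5 + J) (p(T, J) = 2*5/(5 + J) = 10/(5 + J))
o(w, a) = 5*w
o(-6, -11)*p(16, 1) = (5*(-6))*(10/(5 + 1)) = -300/6 = -30*5/3 = -50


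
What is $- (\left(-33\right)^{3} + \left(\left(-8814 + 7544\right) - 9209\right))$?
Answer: $46416$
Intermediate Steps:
$- (\left(-33\right)^{3} + \left(\left(-8814 + 7544\right) - 9209\right)) = - (-35937 - 10479) = \left(-1\right) \left(-46416\right) = 46416$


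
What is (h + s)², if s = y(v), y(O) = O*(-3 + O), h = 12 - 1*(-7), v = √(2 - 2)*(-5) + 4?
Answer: 529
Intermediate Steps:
v = 4 (v = √0*(-5) + 4 = 0*(-5) + 4 = 0 + 4 = 4)
h = 19 (h = 12 + 7 = 19)
s = 4 (s = 4*(-3 + 4) = 4*1 = 4)
(h + s)² = (19 + 4)² = 23² = 529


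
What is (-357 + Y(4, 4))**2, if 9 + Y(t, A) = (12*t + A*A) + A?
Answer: 88804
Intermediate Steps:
Y(t, A) = -9 + A + A**2 + 12*t (Y(t, A) = -9 + ((12*t + A*A) + A) = -9 + ((12*t + A**2) + A) = -9 + ((A**2 + 12*t) + A) = -9 + (A + A**2 + 12*t) = -9 + A + A**2 + 12*t)
(-357 + Y(4, 4))**2 = (-357 + (-9 + 4 + 4**2 + 12*4))**2 = (-357 + (-9 + 4 + 16 + 48))**2 = (-357 + 59)**2 = (-298)**2 = 88804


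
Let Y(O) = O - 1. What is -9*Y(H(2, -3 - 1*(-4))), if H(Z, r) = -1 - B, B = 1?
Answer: 27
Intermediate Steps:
H(Z, r) = -2 (H(Z, r) = -1 - 1*1 = -1 - 1 = -2)
Y(O) = -1 + O
-9*Y(H(2, -3 - 1*(-4))) = -9*(-1 - 2) = -9*(-3) = 27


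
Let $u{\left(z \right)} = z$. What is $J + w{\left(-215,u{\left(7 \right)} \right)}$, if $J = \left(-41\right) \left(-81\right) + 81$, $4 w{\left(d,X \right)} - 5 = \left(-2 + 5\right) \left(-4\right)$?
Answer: $\frac{13601}{4} \approx 3400.3$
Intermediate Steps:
$w{\left(d,X \right)} = - \frac{7}{4}$ ($w{\left(d,X \right)} = \frac{5}{4} + \frac{\left(-2 + 5\right) \left(-4\right)}{4} = \frac{5}{4} + \frac{3 \left(-4\right)}{4} = \frac{5}{4} + \frac{1}{4} \left(-12\right) = \frac{5}{4} - 3 = - \frac{7}{4}$)
$J = 3402$ ($J = 3321 + 81 = 3402$)
$J + w{\left(-215,u{\left(7 \right)} \right)} = 3402 - \frac{7}{4} = \frac{13601}{4}$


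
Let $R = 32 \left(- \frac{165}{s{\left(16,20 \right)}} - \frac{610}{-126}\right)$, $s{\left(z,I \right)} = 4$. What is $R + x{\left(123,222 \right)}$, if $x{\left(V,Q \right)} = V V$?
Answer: $\frac{879727}{63} \approx 13964.0$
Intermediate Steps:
$x{\left(V,Q \right)} = V^{2}$
$R = - \frac{73400}{63}$ ($R = 32 \left(- \frac{165}{4} - \frac{610}{-126}\right) = 32 \left(\left(-165\right) \frac{1}{4} - - \frac{305}{63}\right) = 32 \left(- \frac{165}{4} + \frac{305}{63}\right) = 32 \left(- \frac{9175}{252}\right) = - \frac{73400}{63} \approx -1165.1$)
$R + x{\left(123,222 \right)} = - \frac{73400}{63} + 123^{2} = - \frac{73400}{63} + 15129 = \frac{879727}{63}$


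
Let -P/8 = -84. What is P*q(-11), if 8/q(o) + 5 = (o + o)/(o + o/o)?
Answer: -1920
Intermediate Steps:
P = 672 (P = -8*(-84) = 672)
q(o) = 8/(-5 + 2*o/(1 + o)) (q(o) = 8/(-5 + (o + o)/(o + o/o)) = 8/(-5 + (2*o)/(o + 1)) = 8/(-5 + (2*o)/(1 + o)) = 8/(-5 + 2*o/(1 + o)))
P*q(-11) = 672*(8*(-1 - 1*(-11))/(5 + 3*(-11))) = 672*(8*(-1 + 11)/(5 - 33)) = 672*(8*10/(-28)) = 672*(8*(-1/28)*10) = 672*(-20/7) = -1920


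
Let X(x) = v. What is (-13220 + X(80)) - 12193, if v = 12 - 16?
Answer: -25417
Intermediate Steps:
v = -4
X(x) = -4
(-13220 + X(80)) - 12193 = (-13220 - 4) - 12193 = -13224 - 12193 = -25417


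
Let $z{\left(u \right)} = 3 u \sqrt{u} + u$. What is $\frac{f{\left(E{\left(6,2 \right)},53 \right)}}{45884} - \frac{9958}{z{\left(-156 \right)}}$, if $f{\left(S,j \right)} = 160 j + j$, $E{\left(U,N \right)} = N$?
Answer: $\frac{44753381}{193401060} - \frac{383 i \sqrt{39}}{1405} \approx 0.2314 - 1.7024 i$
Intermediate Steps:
$f{\left(S,j \right)} = 161 j$
$z{\left(u \right)} = u + 3 u^{\frac{3}{2}}$ ($z{\left(u \right)} = 3 u^{\frac{3}{2}} + u = u + 3 u^{\frac{3}{2}}$)
$\frac{f{\left(E{\left(6,2 \right)},53 \right)}}{45884} - \frac{9958}{z{\left(-156 \right)}} = \frac{161 \cdot 53}{45884} - \frac{9958}{-156 + 3 \left(-156\right)^{\frac{3}{2}}} = 8533 \cdot \frac{1}{45884} - \frac{9958}{-156 + 3 \left(- 312 i \sqrt{39}\right)} = \frac{8533}{45884} - \frac{9958}{-156 - 936 i \sqrt{39}}$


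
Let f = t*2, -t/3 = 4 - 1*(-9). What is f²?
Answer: 6084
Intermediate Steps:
t = -39 (t = -3*(4 - 1*(-9)) = -3*(4 + 9) = -3*13 = -39)
f = -78 (f = -39*2 = -78)
f² = (-78)² = 6084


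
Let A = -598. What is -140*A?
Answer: 83720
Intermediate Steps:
-140*A = -140*(-598) = 83720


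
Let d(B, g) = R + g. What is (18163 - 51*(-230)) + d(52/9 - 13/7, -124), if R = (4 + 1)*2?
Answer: 29779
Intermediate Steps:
R = 10 (R = 5*2 = 10)
d(B, g) = 10 + g
(18163 - 51*(-230)) + d(52/9 - 13/7, -124) = (18163 - 51*(-230)) + (10 - 124) = (18163 + 11730) - 114 = 29893 - 114 = 29779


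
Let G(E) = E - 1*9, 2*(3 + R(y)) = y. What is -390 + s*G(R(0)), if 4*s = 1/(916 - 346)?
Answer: -74101/190 ≈ -390.01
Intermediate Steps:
R(y) = -3 + y/2
s = 1/2280 (s = 1/(4*(916 - 346)) = (¼)/570 = (¼)*(1/570) = 1/2280 ≈ 0.00043860)
G(E) = -9 + E (G(E) = E - 9 = -9 + E)
-390 + s*G(R(0)) = -390 + (-9 + (-3 + (½)*0))/2280 = -390 + (-9 + (-3 + 0))/2280 = -390 + (-9 - 3)/2280 = -390 + (1/2280)*(-12) = -390 - 1/190 = -74101/190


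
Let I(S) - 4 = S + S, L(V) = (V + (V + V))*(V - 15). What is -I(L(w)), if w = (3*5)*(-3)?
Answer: -16204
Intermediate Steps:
w = -45 (w = 15*(-3) = -45)
L(V) = 3*V*(-15 + V) (L(V) = (V + 2*V)*(-15 + V) = (3*V)*(-15 + V) = 3*V*(-15 + V))
I(S) = 4 + 2*S (I(S) = 4 + (S + S) = 4 + 2*S)
-I(L(w)) = -(4 + 2*(3*(-45)*(-15 - 45))) = -(4 + 2*(3*(-45)*(-60))) = -(4 + 2*8100) = -(4 + 16200) = -1*16204 = -16204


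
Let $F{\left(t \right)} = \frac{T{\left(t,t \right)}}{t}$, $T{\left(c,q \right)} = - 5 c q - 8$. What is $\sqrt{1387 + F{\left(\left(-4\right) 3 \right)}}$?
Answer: $\frac{\sqrt{13029}}{3} \approx 38.048$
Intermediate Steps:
$T{\left(c,q \right)} = -8 - 5 c q$ ($T{\left(c,q \right)} = - 5 c q - 8 = -8 - 5 c q$)
$F{\left(t \right)} = \frac{-8 - 5 t^{2}}{t}$ ($F{\left(t \right)} = \frac{-8 - 5 t t}{t} = \frac{-8 - 5 t^{2}}{t}$)
$\sqrt{1387 + F{\left(\left(-4\right) 3 \right)}} = \sqrt{1387 - \left(- \frac{2}{3} + 5 \left(-4\right) 3\right)} = \sqrt{1387 - \left(-60 + \frac{8}{-12}\right)} = \sqrt{1387 + \left(\left(-8\right) \left(- \frac{1}{12}\right) + 60\right)} = \sqrt{1387 + \left(\frac{2}{3} + 60\right)} = \sqrt{1387 + \frac{182}{3}} = \sqrt{\frac{4343}{3}} = \frac{\sqrt{13029}}{3}$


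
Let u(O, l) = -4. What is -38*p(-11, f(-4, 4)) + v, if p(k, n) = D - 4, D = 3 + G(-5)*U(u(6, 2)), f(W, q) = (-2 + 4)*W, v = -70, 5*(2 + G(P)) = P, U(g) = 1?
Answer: 82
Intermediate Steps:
G(P) = -2 + P/5
f(W, q) = 2*W
D = 0 (D = 3 + (-2 + (⅕)*(-5))*1 = 3 + (-2 - 1)*1 = 3 - 3*1 = 3 - 3 = 0)
p(k, n) = -4 (p(k, n) = 0 - 4 = -4)
-38*p(-11, f(-4, 4)) + v = -38*(-4) - 70 = 152 - 70 = 82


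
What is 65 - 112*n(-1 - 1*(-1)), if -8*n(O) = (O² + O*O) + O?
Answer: 65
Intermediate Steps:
n(O) = -O²/4 - O/8 (n(O) = -((O² + O*O) + O)/8 = -((O² + O²) + O)/8 = -(2*O² + O)/8 = -(O + 2*O²)/8 = -O²/4 - O/8)
65 - 112*n(-1 - 1*(-1)) = 65 - (-14)*(-1 - 1*(-1))*(1 + 2*(-1 - 1*(-1))) = 65 - (-14)*(-1 + 1)*(1 + 2*(-1 + 1)) = 65 - (-14)*0*(1 + 2*0) = 65 - (-14)*0*(1 + 0) = 65 - (-14)*0 = 65 - 112*0 = 65 + 0 = 65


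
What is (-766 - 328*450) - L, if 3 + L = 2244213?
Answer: -2392576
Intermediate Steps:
L = 2244210 (L = -3 + 2244213 = 2244210)
(-766 - 328*450) - L = (-766 - 328*450) - 1*2244210 = (-766 - 147600) - 2244210 = -148366 - 2244210 = -2392576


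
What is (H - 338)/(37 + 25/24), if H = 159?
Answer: -4296/913 ≈ -4.7054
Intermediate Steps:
(H - 338)/(37 + 25/24) = (159 - 338)/(37 + 25/24) = -179/(37 + 25*(1/24)) = -179/(37 + 25/24) = -179/913/24 = -179*24/913 = -4296/913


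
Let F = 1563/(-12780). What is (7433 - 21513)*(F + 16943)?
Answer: -50812367936/213 ≈ -2.3856e+8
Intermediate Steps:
F = -521/4260 (F = 1563*(-1/12780) = -521/4260 ≈ -0.12230)
(7433 - 21513)*(F + 16943) = (7433 - 21513)*(-521/4260 + 16943) = -14080*72176659/4260 = -50812367936/213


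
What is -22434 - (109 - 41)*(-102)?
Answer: -15498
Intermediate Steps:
-22434 - (109 - 41)*(-102) = -22434 - 68*(-102) = -22434 - 1*(-6936) = -22434 + 6936 = -15498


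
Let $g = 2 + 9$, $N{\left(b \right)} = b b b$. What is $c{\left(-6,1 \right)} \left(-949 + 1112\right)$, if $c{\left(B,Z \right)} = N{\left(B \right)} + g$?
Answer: $-33415$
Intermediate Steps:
$N{\left(b \right)} = b^{3}$ ($N{\left(b \right)} = b^{2} b = b^{3}$)
$g = 11$
$c{\left(B,Z \right)} = 11 + B^{3}$ ($c{\left(B,Z \right)} = B^{3} + 11 = 11 + B^{3}$)
$c{\left(-6,1 \right)} \left(-949 + 1112\right) = \left(11 + \left(-6\right)^{3}\right) \left(-949 + 1112\right) = \left(11 - 216\right) 163 = \left(-205\right) 163 = -33415$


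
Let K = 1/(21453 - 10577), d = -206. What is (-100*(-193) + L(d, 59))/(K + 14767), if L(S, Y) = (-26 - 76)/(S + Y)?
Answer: 10285802984/7869688757 ≈ 1.3070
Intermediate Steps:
L(S, Y) = -102/(S + Y)
K = 1/10876 ≈ 9.1946e-5
(-100*(-193) + L(d, 59))/(K + 14767) = (-100*(-193) - 102/(-206 + 59))/(1/10876 + 14767) = (19300 - 102/(-147))/(160605893/10876) = (19300 - 102*(-1/147))*(10876/160605893) = (19300 + 34/49)*(10876/160605893) = (945734/49)*(10876/160605893) = 10285802984/7869688757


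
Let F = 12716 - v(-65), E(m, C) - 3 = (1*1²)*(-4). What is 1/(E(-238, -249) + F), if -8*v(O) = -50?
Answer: 4/50835 ≈ 7.8686e-5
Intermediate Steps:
v(O) = 25/4 (v(O) = -⅛*(-50) = 25/4)
E(m, C) = -1 (E(m, C) = 3 + (1*1²)*(-4) = 3 + (1*1)*(-4) = 3 + 1*(-4) = 3 - 4 = -1)
F = 50839/4 (F = 12716 - 1*25/4 = 12716 - 25/4 = 50839/4 ≈ 12710.)
1/(E(-238, -249) + F) = 1/(-1 + 50839/4) = 1/(50835/4) = 4/50835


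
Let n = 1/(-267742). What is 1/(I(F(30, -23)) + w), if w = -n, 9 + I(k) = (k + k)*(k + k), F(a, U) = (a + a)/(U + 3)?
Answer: 267742/7229035 ≈ 0.037037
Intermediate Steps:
F(a, U) = 2*a/(3 + U) (F(a, U) = (2*a)/(3 + U) = 2*a/(3 + U))
n = -1/267742 ≈ -3.7349e-6
I(k) = -9 + 4*k**2 (I(k) = -9 + (k + k)*(k + k) = -9 + (2*k)*(2*k) = -9 + 4*k**2)
w = 1/267742 (w = -1*(-1/267742) = 1/267742 ≈ 3.7349e-6)
1/(I(F(30, -23)) + w) = 1/((-9 + 4*(2*30/(3 - 23))**2) + 1/267742) = 1/((-9 + 4*(2*30/(-20))**2) + 1/267742) = 1/((-9 + 4*(2*30*(-1/20))**2) + 1/267742) = 1/((-9 + 4*(-3)**2) + 1/267742) = 1/((-9 + 4*9) + 1/267742) = 1/((-9 + 36) + 1/267742) = 1/(27 + 1/267742) = 1/(7229035/267742) = 267742/7229035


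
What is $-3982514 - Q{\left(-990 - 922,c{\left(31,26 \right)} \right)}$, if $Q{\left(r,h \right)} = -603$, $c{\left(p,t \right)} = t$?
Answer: $-3981911$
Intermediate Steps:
$-3982514 - Q{\left(-990 - 922,c{\left(31,26 \right)} \right)} = -3982514 - -603 = -3982514 + 603 = -3981911$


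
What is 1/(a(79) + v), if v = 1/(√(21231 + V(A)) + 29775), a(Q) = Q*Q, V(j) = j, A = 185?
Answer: 691603602893/4316298108883435 + √5354/17265192435533740 ≈ 0.00016023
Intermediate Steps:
a(Q) = Q²
v = 1/(29775 + 2*√5354) (v = 1/(√(21231 + 185) + 29775) = 1/(√21416 + 29775) = 1/(2*√5354 + 29775) = 1/(29775 + 2*√5354) ≈ 3.3421e-5)
1/(a(79) + v) = 1/(79² + (29775/886529209 - 2*√5354/886529209)) = 1/(6241 + (29775/886529209 - 2*√5354/886529209)) = 1/(5532828823144/886529209 - 2*√5354/886529209)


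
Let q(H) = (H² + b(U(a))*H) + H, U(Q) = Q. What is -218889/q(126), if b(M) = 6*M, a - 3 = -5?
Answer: -24321/1610 ≈ -15.106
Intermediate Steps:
a = -2 (a = 3 - 5 = -2)
q(H) = H² - 11*H (q(H) = (H² + (6*(-2))*H) + H = (H² - 12*H) + H = H² - 11*H)
-218889/q(126) = -218889*1/(126*(-11 + 126)) = -218889/(126*115) = -218889/14490 = -218889*1/14490 = -24321/1610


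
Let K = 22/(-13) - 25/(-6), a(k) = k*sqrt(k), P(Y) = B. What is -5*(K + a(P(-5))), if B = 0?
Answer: -965/78 ≈ -12.372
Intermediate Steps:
P(Y) = 0
a(k) = k**(3/2)
K = 193/78 (K = 22*(-1/13) - 25*(-1/6) = -22/13 + 25/6 = 193/78 ≈ 2.4744)
-5*(K + a(P(-5))) = -5*(193/78 + 0**(3/2)) = -5*(193/78 + 0) = -5*193/78 = -965/78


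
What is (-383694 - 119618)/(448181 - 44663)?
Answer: -251656/201759 ≈ -1.2473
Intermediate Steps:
(-383694 - 119618)/(448181 - 44663) = -503312/403518 = -503312*1/403518 = -251656/201759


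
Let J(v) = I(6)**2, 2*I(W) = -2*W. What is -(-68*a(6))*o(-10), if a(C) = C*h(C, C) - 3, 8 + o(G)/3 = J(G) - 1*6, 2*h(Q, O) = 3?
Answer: 26928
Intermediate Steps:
I(W) = -W (I(W) = (-2*W)/2 = -W)
h(Q, O) = 3/2 (h(Q, O) = (1/2)*3 = 3/2)
J(v) = 36 (J(v) = (-1*6)**2 = (-6)**2 = 36)
o(G) = 66 (o(G) = -24 + 3*(36 - 1*6) = -24 + 3*(36 - 6) = -24 + 3*30 = -24 + 90 = 66)
a(C) = -3 + 3*C/2 (a(C) = C*(3/2) - 3 = 3*C/2 - 3 = -3 + 3*C/2)
-(-68*a(6))*o(-10) = -(-68*(-3 + (3/2)*6))*66 = -(-68*(-3 + 9))*66 = -(-68*6)*66 = -(-408)*66 = -1*(-26928) = 26928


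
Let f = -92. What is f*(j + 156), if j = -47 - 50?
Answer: -5428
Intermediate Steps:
j = -97
f*(j + 156) = -92*(-97 + 156) = -92*59 = -5428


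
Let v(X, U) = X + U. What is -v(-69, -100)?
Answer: 169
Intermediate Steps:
v(X, U) = U + X
-v(-69, -100) = -(-100 - 69) = -1*(-169) = 169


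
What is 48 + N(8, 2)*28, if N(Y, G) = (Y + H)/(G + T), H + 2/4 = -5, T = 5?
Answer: 58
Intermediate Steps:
H = -11/2 (H = -½ - 5 = -11/2 ≈ -5.5000)
N(Y, G) = (-11/2 + Y)/(5 + G) (N(Y, G) = (Y - 11/2)/(G + 5) = (-11/2 + Y)/(5 + G))
48 + N(8, 2)*28 = 48 + ((-11/2 + 8)/(5 + 2))*28 = 48 + ((5/2)/7)*28 = 48 + ((⅐)*(5/2))*28 = 48 + (5/14)*28 = 48 + 10 = 58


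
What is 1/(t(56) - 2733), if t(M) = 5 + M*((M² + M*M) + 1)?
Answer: 1/348560 ≈ 2.8689e-6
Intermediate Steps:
t(M) = 5 + M*(1 + 2*M²) (t(M) = 5 + M*((M² + M²) + 1) = 5 + M*(2*M² + 1) = 5 + M*(1 + 2*M²))
1/(t(56) - 2733) = 1/((5 + 56 + 2*56³) - 2733) = 1/((5 + 56 + 2*175616) - 2733) = 1/((5 + 56 + 351232) - 2733) = 1/(351293 - 2733) = 1/348560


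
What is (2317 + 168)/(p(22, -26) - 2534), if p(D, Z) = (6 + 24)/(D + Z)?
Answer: -4970/5083 ≈ -0.97777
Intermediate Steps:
p(D, Z) = 30/(D + Z)
(2317 + 168)/(p(22, -26) - 2534) = (2317 + 168)/(30/(22 - 26) - 2534) = 2485/(30/(-4) - 2534) = 2485/(30*(-1/4) - 2534) = 2485/(-15/2 - 2534) = 2485/(-5083/2) = 2485*(-2/5083) = -4970/5083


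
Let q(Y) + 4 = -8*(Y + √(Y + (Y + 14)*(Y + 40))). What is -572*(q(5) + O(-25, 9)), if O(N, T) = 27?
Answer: 9724 + 9152*√215 ≈ 1.4392e+5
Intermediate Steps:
q(Y) = -4 - 8*Y - 8*√(Y + (14 + Y)*(40 + Y)) (q(Y) = -4 - 8*(Y + √(Y + (Y + 14)*(Y + 40))) = -4 - 8*(Y + √(Y + (14 + Y)*(40 + Y))) = -4 + (-8*Y - 8*√(Y + (14 + Y)*(40 + Y))) = -4 - 8*Y - 8*√(Y + (14 + Y)*(40 + Y)))
-572*(q(5) + O(-25, 9)) = -572*((-4 - 8*5 - 8*√(560 + 5² + 55*5)) + 27) = -572*((-4 - 40 - 8*√(560 + 25 + 275)) + 27) = -572*((-4 - 40 - 16*√215) + 27) = -572*((-44 - 16*√215) + 27) = -572*(-17 - 16*√215) = 9724 + 9152*√215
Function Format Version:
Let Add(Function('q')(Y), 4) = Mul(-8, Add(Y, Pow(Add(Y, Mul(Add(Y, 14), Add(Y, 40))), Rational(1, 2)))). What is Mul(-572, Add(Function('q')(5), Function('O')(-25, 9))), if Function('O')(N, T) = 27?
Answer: Add(9724, Mul(9152, Pow(215, Rational(1, 2)))) ≈ 1.4392e+5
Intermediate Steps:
Function('q')(Y) = Add(-4, Mul(-8, Y), Mul(-8, Pow(Add(Y, Mul(Add(14, Y), Add(40, Y))), Rational(1, 2)))) (Function('q')(Y) = Add(-4, Mul(-8, Add(Y, Pow(Add(Y, Mul(Add(Y, 14), Add(Y, 40))), Rational(1, 2))))) = Add(-4, Mul(-8, Add(Y, Pow(Add(Y, Mul(Add(14, Y), Add(40, Y))), Rational(1, 2))))) = Add(-4, Add(Mul(-8, Y), Mul(-8, Pow(Add(Y, Mul(Add(14, Y), Add(40, Y))), Rational(1, 2))))) = Add(-4, Mul(-8, Y), Mul(-8, Pow(Add(Y, Mul(Add(14, Y), Add(40, Y))), Rational(1, 2)))))
Mul(-572, Add(Function('q')(5), Function('O')(-25, 9))) = Mul(-572, Add(Add(-4, Mul(-8, 5), Mul(-8, Pow(Add(560, Pow(5, 2), Mul(55, 5)), Rational(1, 2)))), 27)) = Mul(-572, Add(Add(-4, -40, Mul(-8, Pow(Add(560, 25, 275), Rational(1, 2)))), 27)) = Mul(-572, Add(Add(-4, -40, Mul(-8, Pow(860, Rational(1, 2)))), 27)) = Mul(-572, Add(Add(-4, -40, Mul(-8, Mul(2, Pow(215, Rational(1, 2))))), 27)) = Mul(-572, Add(Add(-4, -40, Mul(-16, Pow(215, Rational(1, 2)))), 27)) = Mul(-572, Add(Add(-44, Mul(-16, Pow(215, Rational(1, 2)))), 27)) = Mul(-572, Add(-17, Mul(-16, Pow(215, Rational(1, 2))))) = Add(9724, Mul(9152, Pow(215, Rational(1, 2))))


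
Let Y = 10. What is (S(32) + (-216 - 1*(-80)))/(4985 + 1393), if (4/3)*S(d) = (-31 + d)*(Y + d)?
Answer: -209/12756 ≈ -0.016384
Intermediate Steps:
S(d) = 3*(-31 + d)*(10 + d)/4 (S(d) = 3*((-31 + d)*(10 + d))/4 = 3*(-31 + d)*(10 + d)/4)
(S(32) + (-216 - 1*(-80)))/(4985 + 1393) = ((-465/2 - 63/4*32 + (¾)*32²) + (-216 - 1*(-80)))/(4985 + 1393) = ((-465/2 - 504 + (¾)*1024) + (-216 + 80))/6378 = ((-465/2 - 504 + 768) - 136)*(1/6378) = (63/2 - 136)*(1/6378) = -209/2*1/6378 = -209/12756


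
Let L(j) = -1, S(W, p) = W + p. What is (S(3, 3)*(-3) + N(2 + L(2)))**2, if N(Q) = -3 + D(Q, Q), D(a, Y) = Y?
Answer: 400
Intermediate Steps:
N(Q) = -3 + Q
(S(3, 3)*(-3) + N(2 + L(2)))**2 = ((3 + 3)*(-3) + (-3 + (2 - 1)))**2 = (6*(-3) + (-3 + 1))**2 = (-18 - 2)**2 = (-20)**2 = 400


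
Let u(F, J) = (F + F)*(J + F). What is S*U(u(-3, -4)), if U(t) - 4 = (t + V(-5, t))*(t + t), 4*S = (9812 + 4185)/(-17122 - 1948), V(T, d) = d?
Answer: -4940941/3814 ≈ -1295.5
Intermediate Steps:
u(F, J) = 2*F*(F + J) (u(F, J) = (2*F)*(F + J) = 2*F*(F + J))
S = -13997/76280 (S = ((9812 + 4185)/(-17122 - 1948))/4 = (13997/(-19070))/4 = (13997*(-1/19070))/4 = (¼)*(-13997/19070) = -13997/76280 ≈ -0.18350)
U(t) = 4 + 4*t² (U(t) = 4 + (t + t)*(t + t) = 4 + (2*t)*(2*t) = 4 + 4*t²)
S*U(u(-3, -4)) = -13997*(4 + 4*(2*(-3)*(-3 - 4))²)/76280 = -13997*(4 + 4*(2*(-3)*(-7))²)/76280 = -13997*(4 + 4*42²)/76280 = -13997*(4 + 4*1764)/76280 = -13997*(4 + 7056)/76280 = -13997/76280*7060 = -4940941/3814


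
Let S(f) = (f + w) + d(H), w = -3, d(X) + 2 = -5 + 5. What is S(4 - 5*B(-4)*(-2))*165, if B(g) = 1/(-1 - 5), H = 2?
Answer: -440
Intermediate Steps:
B(g) = -⅙ (B(g) = 1/(-6) = -⅙)
d(X) = -2 (d(X) = -2 + (-5 + 5) = -2 + 0 = -2)
S(f) = -5 + f (S(f) = (f - 3) - 2 = (-3 + f) - 2 = -5 + f)
S(4 - 5*B(-4)*(-2))*165 = (-5 + (4 - 5*(-⅙)*(-2)))*165 = (-5 + (4 + (⅚)*(-2)))*165 = (-5 + (4 - 5/3))*165 = (-5 + 7/3)*165 = -8/3*165 = -440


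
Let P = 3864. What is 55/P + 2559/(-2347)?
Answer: -9758891/9068808 ≈ -1.0761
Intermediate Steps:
55/P + 2559/(-2347) = 55/3864 + 2559/(-2347) = 55*(1/3864) + 2559*(-1/2347) = 55/3864 - 2559/2347 = -9758891/9068808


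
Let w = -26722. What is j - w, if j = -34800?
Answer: -8078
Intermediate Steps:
j - w = -34800 - 1*(-26722) = -34800 + 26722 = -8078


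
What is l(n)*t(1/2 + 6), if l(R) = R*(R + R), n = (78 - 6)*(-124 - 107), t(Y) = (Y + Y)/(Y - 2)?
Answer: 1598268672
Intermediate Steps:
t(Y) = 2*Y/(-2 + Y) (t(Y) = (2*Y)/(-2 + Y) = 2*Y/(-2 + Y))
n = -16632 (n = 72*(-231) = -16632)
l(R) = 2*R² (l(R) = R*(2*R) = 2*R²)
l(n)*t(1/2 + 6) = (2*(-16632)²)*(2*(1/2 + 6)/(-2 + (1/2 + 6))) = (2*276623424)*(2*(1*(½) + 6)/(-2 + (1*(½) + 6))) = 553246848*(2*(½ + 6)/(-2 + (½ + 6))) = 553246848*(2*(13/2)/(-2 + 13/2)) = 553246848*(2*(13/2)/(9/2)) = 553246848*(2*(13/2)*(2/9)) = 553246848*(26/9) = 1598268672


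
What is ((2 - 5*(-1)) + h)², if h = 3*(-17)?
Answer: 1936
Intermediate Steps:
h = -51
((2 - 5*(-1)) + h)² = ((2 - 5*(-1)) - 51)² = ((2 + 5) - 51)² = (7 - 51)² = (-44)² = 1936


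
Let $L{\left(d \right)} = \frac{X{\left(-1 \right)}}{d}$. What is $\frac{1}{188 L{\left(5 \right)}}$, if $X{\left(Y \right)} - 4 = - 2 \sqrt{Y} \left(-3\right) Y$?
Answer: $\frac{5}{2444} + \frac{15 i}{4888} \approx 0.0020458 + 0.0030687 i$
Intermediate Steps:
$X{\left(Y \right)} = 4 + 6 Y^{\frac{3}{2}}$ ($X{\left(Y \right)} = 4 + - 2 \sqrt{Y} \left(-3\right) Y = 4 + 6 \sqrt{Y} Y = 4 + 6 Y^{\frac{3}{2}}$)
$L{\left(d \right)} = \frac{4 - 6 i}{d}$ ($L{\left(d \right)} = \frac{4 + 6 \left(-1\right)^{\frac{3}{2}}}{d} = \frac{4 + 6 \left(- i\right)}{d} = \frac{4 - 6 i}{d}$)
$\frac{1}{188 L{\left(5 \right)}} = \frac{1}{188 \frac{2 \left(2 - 3 i\right)}{5}} = \frac{1}{188 \cdot 2 \cdot \frac{1}{5} \left(2 - 3 i\right)} = \frac{1}{188 \left(\frac{4}{5} - \frac{6 i}{5}\right)} = \frac{1}{\frac{752}{5} - \frac{1128 i}{5}} = \frac{25 \left(\frac{752}{5} + \frac{1128 i}{5}\right)}{1837888}$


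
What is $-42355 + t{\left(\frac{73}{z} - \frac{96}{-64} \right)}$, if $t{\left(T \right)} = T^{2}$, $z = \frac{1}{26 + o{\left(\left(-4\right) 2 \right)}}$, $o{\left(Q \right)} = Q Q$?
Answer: $\frac{172569029}{4} \approx 4.3142 \cdot 10^{7}$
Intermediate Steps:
$o{\left(Q \right)} = Q^{2}$
$z = \frac{1}{90}$ ($z = \frac{1}{26 + \left(\left(-4\right) 2\right)^{2}} = \frac{1}{26 + \left(-8\right)^{2}} = \frac{1}{26 + 64} = \frac{1}{90} \approx 0.011111$)
$-42355 + t{\left(\frac{73}{z} - \frac{96}{-64} \right)} = -42355 + \left(73 \frac{1}{\frac{1}{90}} - \frac{96}{-64}\right)^{2} = -42355 + \left(73 \cdot 90 - - \frac{3}{2}\right)^{2} = -42355 + \left(6570 + \frac{3}{2}\right)^{2} = -42355 + \left(\frac{13143}{2}\right)^{2} = -42355 + \frac{172738449}{4} = \frac{172569029}{4}$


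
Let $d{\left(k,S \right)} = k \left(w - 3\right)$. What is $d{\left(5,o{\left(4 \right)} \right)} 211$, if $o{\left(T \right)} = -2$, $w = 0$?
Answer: $-3165$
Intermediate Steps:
$d{\left(k,S \right)} = - 3 k$ ($d{\left(k,S \right)} = k \left(0 - 3\right) = k \left(-3\right) = - 3 k$)
$d{\left(5,o{\left(4 \right)} \right)} 211 = \left(-3\right) 5 \cdot 211 = \left(-15\right) 211 = -3165$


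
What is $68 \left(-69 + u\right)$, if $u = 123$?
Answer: $3672$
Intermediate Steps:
$68 \left(-69 + u\right) = 68 \left(-69 + 123\right) = 68 \cdot 54 = 3672$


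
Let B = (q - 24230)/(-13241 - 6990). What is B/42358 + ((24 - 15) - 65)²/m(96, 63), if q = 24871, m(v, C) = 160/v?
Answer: 8062135715579/4284723490 ≈ 1881.6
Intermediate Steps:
B = -641/20231 (B = (24871 - 24230)/(-13241 - 6990) = 641/(-20231) = 641*(-1/20231) = -641/20231 ≈ -0.031684)
B/42358 + ((24 - 15) - 65)²/m(96, 63) = -641/20231/42358 + ((24 - 15) - 65)²/((160/96)) = -641/20231*1/42358 + (9 - 65)²/((160*(1/96))) = -641/856944698 + (-56)²/(5/3) = -641/856944698 + 3136*(⅗) = -641/856944698 + 9408/5 = 8062135715579/4284723490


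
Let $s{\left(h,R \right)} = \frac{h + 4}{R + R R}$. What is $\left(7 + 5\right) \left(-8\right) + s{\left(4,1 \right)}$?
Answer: $-92$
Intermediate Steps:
$s{\left(h,R \right)} = \frac{4 + h}{R + R^{2}}$
$\left(7 + 5\right) \left(-8\right) + s{\left(4,1 \right)} = \left(7 + 5\right) \left(-8\right) + \frac{4 + 4}{1 \left(1 + 1\right)} = 12 \left(-8\right) + 1 \cdot \frac{1}{2} \cdot 8 = -96 + 1 \cdot \frac{1}{2} \cdot 8 = -96 + 4 = -92$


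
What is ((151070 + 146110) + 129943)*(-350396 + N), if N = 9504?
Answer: -145602813716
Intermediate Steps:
((151070 + 146110) + 129943)*(-350396 + N) = ((151070 + 146110) + 129943)*(-350396 + 9504) = (297180 + 129943)*(-340892) = 427123*(-340892) = -145602813716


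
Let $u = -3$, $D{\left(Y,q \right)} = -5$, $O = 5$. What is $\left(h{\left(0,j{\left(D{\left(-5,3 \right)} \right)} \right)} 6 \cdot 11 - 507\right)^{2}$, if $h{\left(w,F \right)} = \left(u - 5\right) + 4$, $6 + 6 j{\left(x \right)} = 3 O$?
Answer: $594441$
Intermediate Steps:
$j{\left(x \right)} = \frac{3}{2}$ ($j{\left(x \right)} = -1 + \frac{3 \cdot 5}{6} = -1 + \frac{1}{6} \cdot 15 = -1 + \frac{5}{2} = \frac{3}{2}$)
$h{\left(w,F \right)} = -4$ ($h{\left(w,F \right)} = \left(-3 - 5\right) + 4 = -8 + 4 = -4$)
$\left(h{\left(0,j{\left(D{\left(-5,3 \right)} \right)} \right)} 6 \cdot 11 - 507\right)^{2} = \left(\left(-4\right) 6 \cdot 11 - 507\right)^{2} = \left(\left(-24\right) 11 - 507\right)^{2} = \left(-264 - 507\right)^{2} = \left(-771\right)^{2} = 594441$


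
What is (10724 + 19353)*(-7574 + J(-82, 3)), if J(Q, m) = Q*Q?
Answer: -25565450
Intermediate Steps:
J(Q, m) = Q²
(10724 + 19353)*(-7574 + J(-82, 3)) = (10724 + 19353)*(-7574 + (-82)²) = 30077*(-7574 + 6724) = 30077*(-850) = -25565450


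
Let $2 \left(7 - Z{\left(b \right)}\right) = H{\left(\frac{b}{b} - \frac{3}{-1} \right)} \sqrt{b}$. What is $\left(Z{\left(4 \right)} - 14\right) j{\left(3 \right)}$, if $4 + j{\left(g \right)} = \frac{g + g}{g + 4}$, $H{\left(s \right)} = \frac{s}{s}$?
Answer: $\frac{176}{7} \approx 25.143$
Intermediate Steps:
$H{\left(s \right)} = 1$
$j{\left(g \right)} = -4 + \frac{2 g}{4 + g}$ ($j{\left(g \right)} = -4 + \frac{g + g}{g + 4} = -4 + \frac{2 g}{4 + g}$)
$Z{\left(b \right)} = 7 - \frac{\sqrt{b}}{2}$ ($Z{\left(b \right)} = 7 - \frac{1 \sqrt{b}}{2} = 7 - \frac{\sqrt{b}}{2}$)
$\left(Z{\left(4 \right)} - 14\right) j{\left(3 \right)} = \left(\left(7 - \frac{\sqrt{4}}{2}\right) - 14\right) \frac{2 \left(-8 - 3\right)}{4 + 3} = \left(\left(7 - 1\right) - 14\right) \frac{2 \left(-8 - 3\right)}{7} = \left(\left(7 - 1\right) - 14\right) 2 \cdot \frac{1}{7} \left(-11\right) = \left(6 - 14\right) \left(- \frac{22}{7}\right) = \left(-8\right) \left(- \frac{22}{7}\right) = \frac{176}{7}$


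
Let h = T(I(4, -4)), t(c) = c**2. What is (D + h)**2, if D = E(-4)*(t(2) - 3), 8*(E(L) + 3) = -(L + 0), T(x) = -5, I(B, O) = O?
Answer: 225/4 ≈ 56.250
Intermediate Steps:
E(L) = -3 - L/8 (E(L) = -3 + (-(L + 0))/8 = -3 + (-L)/8 = -3 - L/8)
D = -5/2 (D = (-3 - 1/8*(-4))*(2**2 - 3) = (-3 + 1/2)*(4 - 3) = -5/2*1 = -5/2 ≈ -2.5000)
h = -5
(D + h)**2 = (-5/2 - 5)**2 = (-15/2)**2 = 225/4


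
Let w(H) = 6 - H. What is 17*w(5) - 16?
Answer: 1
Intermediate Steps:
17*w(5) - 16 = 17*(6 - 1*5) - 16 = 17*(6 - 5) - 16 = 17*1 - 16 = 17 - 16 = 1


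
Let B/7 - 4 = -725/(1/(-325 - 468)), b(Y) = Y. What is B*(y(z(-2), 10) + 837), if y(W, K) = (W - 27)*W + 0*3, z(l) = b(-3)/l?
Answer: 12858287085/4 ≈ 3.2146e+9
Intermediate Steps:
z(l) = -3/l
y(W, K) = W*(-27 + W) (y(W, K) = (-27 + W)*W + 0 = W*(-27 + W) + 0 = W*(-27 + W))
B = 4024503 (B = 28 + 7*(-725/(1/(-325 - 468))) = 28 + 7*(-725/(1/(-793))) = 28 + 7*(-725/(-1/793)) = 28 + 7*(-725*(-793)) = 28 + 7*574925 = 28 + 4024475 = 4024503)
B*(y(z(-2), 10) + 837) = 4024503*((-3/(-2))*(-27 - 3/(-2)) + 837) = 4024503*((-3*(-½))*(-27 - 3*(-½)) + 837) = 4024503*(3*(-27 + 3/2)/2 + 837) = 4024503*((3/2)*(-51/2) + 837) = 4024503*(-153/4 + 837) = 4024503*(3195/4) = 12858287085/4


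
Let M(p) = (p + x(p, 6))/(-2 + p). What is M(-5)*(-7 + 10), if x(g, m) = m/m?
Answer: 12/7 ≈ 1.7143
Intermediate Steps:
x(g, m) = 1
M(p) = (1 + p)/(-2 + p) (M(p) = (p + 1)/(-2 + p) = (1 + p)/(-2 + p))
M(-5)*(-7 + 10) = ((1 - 5)/(-2 - 5))*(-7 + 10) = (-4/(-7))*3 = -1/7*(-4)*3 = (4/7)*3 = 12/7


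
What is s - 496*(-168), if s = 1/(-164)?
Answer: 13665791/164 ≈ 83328.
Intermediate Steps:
s = -1/164 ≈ -0.0060976
s - 496*(-168) = -1/164 - 496*(-168) = -1/164 + 83328 = 13665791/164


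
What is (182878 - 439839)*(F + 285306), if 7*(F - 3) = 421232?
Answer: -88776171085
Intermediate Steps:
F = 60179 (F = 3 + (1/7)*421232 = 3 + 60176 = 60179)
(182878 - 439839)*(F + 285306) = (182878 - 439839)*(60179 + 285306) = -256961*345485 = -88776171085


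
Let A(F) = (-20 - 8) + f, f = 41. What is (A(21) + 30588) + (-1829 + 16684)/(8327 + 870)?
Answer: 281452252/9197 ≈ 30603.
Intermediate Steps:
A(F) = 13 (A(F) = (-20 - 8) + 41 = -28 + 41 = 13)
(A(21) + 30588) + (-1829 + 16684)/(8327 + 870) = (13 + 30588) + (-1829 + 16684)/(8327 + 870) = 30601 + 14855/9197 = 281452252/9197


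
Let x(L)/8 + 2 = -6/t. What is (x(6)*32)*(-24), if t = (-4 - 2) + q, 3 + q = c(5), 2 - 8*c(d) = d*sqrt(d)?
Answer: 7606272/955 + 294912*sqrt(5)/955 ≈ 8655.2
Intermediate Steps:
c(d) = 1/4 - d**(3/2)/8 (c(d) = 1/4 - d*sqrt(d)/8 = 1/4 - d**(3/2)/8)
q = -11/4 - 5*sqrt(5)/8 (q = -3 + (1/4 - 5*sqrt(5)/8) = -11/4 - 5*sqrt(5)/8 ≈ -4.1475)
t = -35/4 - 5*sqrt(5)/8 (t = (-4 - 2) + (-11/4 - 5*sqrt(5)/8) = -6 + (-11/4 - 5*sqrt(5)/8) = -35/4 - 5*sqrt(5)/8 ≈ -10.148)
x(L) = -16 - 48/(-35/4 - 5*sqrt(5)/8) (x(L) = -16 + 8*(-6/(-35/4 - 5*sqrt(5)/8)) = -16 - 48/(-35/4 - 5*sqrt(5)/8))
(x(6)*32)*(-24) = ((-9904/955 - 384*sqrt(5)/955)*32)*(-24) = (-316928/955 - 12288*sqrt(5)/955)*(-24) = 7606272/955 + 294912*sqrt(5)/955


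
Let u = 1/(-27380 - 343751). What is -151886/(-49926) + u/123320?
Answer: 3475749725024597/1142503461627960 ≈ 3.0422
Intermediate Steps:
u = -1/371131 (u = 1/(-371131) = -1/371131 ≈ -2.6945e-6)
-151886/(-49926) + u/123320 = -151886/(-49926) - 1/371131/123320 = -151886*(-1/49926) - 1/371131*1/123320 = 75943/24963 - 1/45767874920 = 3475749725024597/1142503461627960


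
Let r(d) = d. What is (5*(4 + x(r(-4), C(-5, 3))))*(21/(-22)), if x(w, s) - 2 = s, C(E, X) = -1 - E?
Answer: -525/11 ≈ -47.727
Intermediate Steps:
x(w, s) = 2 + s
(5*(4 + x(r(-4), C(-5, 3))))*(21/(-22)) = (5*(4 + (2 + (-1 - 1*(-5)))))*(21/(-22)) = (5*(4 + (2 + (-1 + 5))))*(21*(-1/22)) = (5*(4 + (2 + 4)))*(-21/22) = (5*(4 + 6))*(-21/22) = (5*10)*(-21/22) = 50*(-21/22) = -525/11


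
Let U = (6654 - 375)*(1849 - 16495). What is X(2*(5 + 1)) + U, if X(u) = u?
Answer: -91962222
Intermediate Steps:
U = -91962234 (U = 6279*(-14646) = -91962234)
X(2*(5 + 1)) + U = 2*(5 + 1) - 91962234 = 2*6 - 91962234 = 12 - 91962234 = -91962222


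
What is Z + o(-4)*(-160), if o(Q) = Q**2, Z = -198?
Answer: -2758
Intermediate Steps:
Z + o(-4)*(-160) = -198 + (-4)**2*(-160) = -198 + 16*(-160) = -198 - 2560 = -2758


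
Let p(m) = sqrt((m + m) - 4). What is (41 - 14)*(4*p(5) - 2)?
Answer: -54 + 108*sqrt(6) ≈ 210.54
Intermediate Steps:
p(m) = sqrt(-4 + 2*m) (p(m) = sqrt(2*m - 4) = sqrt(-4 + 2*m))
(41 - 14)*(4*p(5) - 2) = (41 - 14)*(4*sqrt(-4 + 2*5) - 2) = 27*(4*sqrt(-4 + 10) - 2) = 27*(4*sqrt(6) - 2) = 27*(-2 + 4*sqrt(6)) = -54 + 108*sqrt(6)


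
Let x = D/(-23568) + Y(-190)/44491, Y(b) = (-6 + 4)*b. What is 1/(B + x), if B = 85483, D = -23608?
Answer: 131070486/11204430767159 ≈ 1.1698e-5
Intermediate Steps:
Y(b) = -2*b
x = 132412421/131070486 (x = -23608/(-23568) - 2*(-190)/44491 = -23608*(-1/23568) + 380*(1/44491) = 2951/2946 + 380/44491 = 132412421/131070486 ≈ 1.0102)
1/(B + x) = 1/(85483 + 132412421/131070486) = 1/(11204430767159/131070486) = 131070486/11204430767159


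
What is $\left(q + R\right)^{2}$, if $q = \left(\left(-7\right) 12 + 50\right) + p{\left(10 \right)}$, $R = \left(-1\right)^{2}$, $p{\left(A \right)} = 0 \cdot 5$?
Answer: $1089$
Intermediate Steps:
$p{\left(A \right)} = 0$
$R = 1$
$q = -34$ ($q = \left(\left(-7\right) 12 + 50\right) + 0 = \left(-84 + 50\right) + 0 = -34 + 0 = -34$)
$\left(q + R\right)^{2} = \left(-34 + 1\right)^{2} = \left(-33\right)^{2} = 1089$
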